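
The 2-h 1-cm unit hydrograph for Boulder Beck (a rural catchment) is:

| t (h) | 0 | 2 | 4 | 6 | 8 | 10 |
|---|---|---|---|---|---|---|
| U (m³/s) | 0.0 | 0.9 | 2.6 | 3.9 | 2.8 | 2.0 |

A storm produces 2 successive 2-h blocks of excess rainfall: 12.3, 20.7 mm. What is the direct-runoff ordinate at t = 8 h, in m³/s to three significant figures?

By discrete convolution, Q_j = Σ (P_i / 10 mm) · U_{j−i}.
At t = 8 h (j=4): Q = (12.3/10)·2.8 + (20.7/10)·3.9 = 11.5 m³/s.

Q ≈ 11.5 m³/s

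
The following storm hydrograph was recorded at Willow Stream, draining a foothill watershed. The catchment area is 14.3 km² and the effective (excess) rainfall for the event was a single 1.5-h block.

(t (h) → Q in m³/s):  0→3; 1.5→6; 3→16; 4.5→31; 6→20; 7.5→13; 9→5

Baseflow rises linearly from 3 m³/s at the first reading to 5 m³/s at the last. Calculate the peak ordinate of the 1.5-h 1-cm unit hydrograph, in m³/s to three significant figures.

Direct runoff: 0.00, 2.67, 12.33, 27.00, 15.67, 8.33, 0.00 m³/s; ΣQ_DR = 66.00 m³/s, peak = 27.00 m³/s.
Runoff depth d = ΣQ_DR·Δt / A = 66.00 × 5400 / (14.3 km²) = 24.92 mm.
The 1-cm UH is the DRH scaled by (10 mm)/d, so U_p = 27.00 × 10/24.92 = 10.8 m³/s.

U_p ≈ 10.8 m³/s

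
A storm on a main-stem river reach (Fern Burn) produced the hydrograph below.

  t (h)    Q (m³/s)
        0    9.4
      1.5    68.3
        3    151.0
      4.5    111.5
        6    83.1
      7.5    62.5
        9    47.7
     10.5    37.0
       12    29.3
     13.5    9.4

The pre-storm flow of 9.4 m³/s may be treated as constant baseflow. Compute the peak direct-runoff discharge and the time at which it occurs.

Subtracting baseflow gives direct-runoff ordinates: 0.0, 58.9, 141.6, 102.1, 73.7, 53.1, 38.3, 27.6, 19.9, 0.0 m³/s.
The maximum is 141.6 m³/s, occurring at the reading for t = 3 h.

Q_p = 141.6 m³/s at t = 3 h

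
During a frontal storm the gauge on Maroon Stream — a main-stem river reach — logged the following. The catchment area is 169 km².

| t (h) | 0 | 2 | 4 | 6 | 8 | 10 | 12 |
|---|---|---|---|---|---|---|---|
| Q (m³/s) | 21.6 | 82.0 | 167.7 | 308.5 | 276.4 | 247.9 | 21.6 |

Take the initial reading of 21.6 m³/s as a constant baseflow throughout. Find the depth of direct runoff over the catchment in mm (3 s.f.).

d ≈ 41.5 mm

Direct runoff: 0.0, 60.4, 146.1, 286.9, 254.8, 226.3, 0.0 m³/s; ΣQ_DR = 974.5 m³/s.
V = ΣQ_DR · Δt = 974.5 × 7200 s = 7.016 × 10^6 m³.
Over A = 169 km², depth = V / A = 41.5 mm.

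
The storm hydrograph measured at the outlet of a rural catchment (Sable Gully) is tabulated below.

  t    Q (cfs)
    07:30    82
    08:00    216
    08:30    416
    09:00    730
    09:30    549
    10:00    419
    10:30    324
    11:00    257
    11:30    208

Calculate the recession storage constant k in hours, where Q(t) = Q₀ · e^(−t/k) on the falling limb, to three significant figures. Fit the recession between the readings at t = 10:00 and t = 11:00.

k ≈ 2.05 h

On the falling limb, Q drops from 419 to 257 cfs between t = 10:00 and t = 11:00 (Δt = 1 h).
k = −Δt / ln(Q₂/Q₁) = −1 / ln(257/419) = 2.05 h.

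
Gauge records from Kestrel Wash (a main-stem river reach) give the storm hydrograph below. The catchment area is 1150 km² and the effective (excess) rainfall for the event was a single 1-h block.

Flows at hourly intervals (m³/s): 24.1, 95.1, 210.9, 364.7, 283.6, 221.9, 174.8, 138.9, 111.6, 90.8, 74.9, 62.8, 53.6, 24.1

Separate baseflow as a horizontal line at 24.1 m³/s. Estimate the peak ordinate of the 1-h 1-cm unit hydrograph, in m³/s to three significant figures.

Direct runoff: 0.0, 71.0, 186.8, 340.6, 259.5, 197.8, 150.7, 114.8, 87.5, 66.7, 50.8, 38.7, 29.5, 0.0 m³/s; ΣQ_DR = 1594 m³/s, peak = 340.6 m³/s.
Runoff depth d = ΣQ_DR·Δt / A = 1594 × 3600 / (1150 km²) = 4.991 mm.
The 1-cm UH is the DRH scaled by (10 mm)/d, so U_p = 340.6 × 10/4.991 = 682 m³/s.

U_p ≈ 682 m³/s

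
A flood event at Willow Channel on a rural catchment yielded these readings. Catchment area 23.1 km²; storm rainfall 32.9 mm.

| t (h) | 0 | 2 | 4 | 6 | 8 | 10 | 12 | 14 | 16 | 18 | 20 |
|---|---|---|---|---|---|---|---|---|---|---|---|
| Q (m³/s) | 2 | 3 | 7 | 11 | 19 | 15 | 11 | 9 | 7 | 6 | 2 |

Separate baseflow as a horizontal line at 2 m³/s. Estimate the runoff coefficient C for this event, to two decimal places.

C ≈ 0.66

ΣQ_DR = 70.00 m³/s; V = ΣQ_DR·Δt = 5.040 × 10^5 m³.
Runoff depth d = V / A = 21.82 mm.
C = d / P = 21.82 / 32.9 = 0.66.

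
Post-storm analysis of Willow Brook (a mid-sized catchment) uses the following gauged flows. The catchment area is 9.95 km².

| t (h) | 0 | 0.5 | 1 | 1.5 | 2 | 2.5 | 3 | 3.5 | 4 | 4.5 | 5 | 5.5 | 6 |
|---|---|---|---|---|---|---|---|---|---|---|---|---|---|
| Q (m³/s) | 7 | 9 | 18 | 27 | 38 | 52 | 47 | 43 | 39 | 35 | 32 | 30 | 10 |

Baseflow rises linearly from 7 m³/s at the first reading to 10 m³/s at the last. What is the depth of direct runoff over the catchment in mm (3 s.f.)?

Direct runoff: 0.00, 1.75, 10.50, 19.25, 30.00, 43.75, 38.50, 34.25, 30.00, 25.75, 22.50, 20.25, 0.00 m³/s; ΣQ_DR = 276.5 m³/s.
V = ΣQ_DR · Δt = 276.5 × 1800 s = 4.977 × 10^5 m³.
Over A = 9.95 km², depth = V / A = 50.0 mm.

d ≈ 50.0 mm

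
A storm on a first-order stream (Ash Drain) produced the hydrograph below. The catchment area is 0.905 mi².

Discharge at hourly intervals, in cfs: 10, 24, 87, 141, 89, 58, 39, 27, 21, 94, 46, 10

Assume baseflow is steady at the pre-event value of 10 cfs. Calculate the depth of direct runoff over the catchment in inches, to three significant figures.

Direct runoff: 0.0, 14.0, 77.0, 131.0, 79.0, 48.0, 29.0, 17.0, 11.0, 84.0, 36.0, 0.0 cfs; ΣQ_DR = 526.0 cfs.
V = ΣQ_DR · Δt = 526.0 × 3600 s = 1.894 × 10^6 ft³.
Over A = 0.905 mi², depth = V / A = 0.901 in.

d ≈ 0.901 in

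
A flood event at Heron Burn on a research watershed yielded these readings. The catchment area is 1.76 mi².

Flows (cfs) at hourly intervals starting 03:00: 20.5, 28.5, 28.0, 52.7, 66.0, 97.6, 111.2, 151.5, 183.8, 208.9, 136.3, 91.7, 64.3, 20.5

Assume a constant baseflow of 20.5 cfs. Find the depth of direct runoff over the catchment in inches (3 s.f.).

d ≈ 0.858 in

Direct runoff: 0.0, 8.0, 7.5, 32.2, 45.5, 77.1, 90.7, 131.0, 163.3, 188.4, 115.8, 71.2, 43.8, 0.0 cfs; ΣQ_DR = 974.5 cfs.
V = ΣQ_DR · Δt = 974.5 × 3600 s = 3.508 × 10^6 ft³.
Over A = 1.76 mi², depth = V / A = 0.858 in.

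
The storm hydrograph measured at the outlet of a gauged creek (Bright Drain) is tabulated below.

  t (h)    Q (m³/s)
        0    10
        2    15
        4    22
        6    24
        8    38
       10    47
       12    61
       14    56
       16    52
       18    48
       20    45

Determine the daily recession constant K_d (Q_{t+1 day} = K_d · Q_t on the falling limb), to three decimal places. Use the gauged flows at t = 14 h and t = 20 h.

K_d ≈ 0.417

Between t = 14 h and t = 20 h the flow falls from 56 to 45 m³/s over 3×2 h = 6 h.
Per-interval ratio K = (45/56)^(1/3) = 0.9297; K_d = K^(24/2) = 0.417.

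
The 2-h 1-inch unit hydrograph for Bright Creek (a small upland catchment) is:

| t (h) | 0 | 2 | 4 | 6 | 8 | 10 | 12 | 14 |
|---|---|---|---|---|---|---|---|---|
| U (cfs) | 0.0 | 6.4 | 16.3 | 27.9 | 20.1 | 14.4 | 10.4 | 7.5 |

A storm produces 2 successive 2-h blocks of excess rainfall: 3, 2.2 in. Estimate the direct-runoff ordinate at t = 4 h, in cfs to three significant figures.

By discrete convolution, Q_j = Σ (P_i / 1 in) · U_{j−i}.
At t = 4 h (j=2): Q = (3/1)·16.3 + (2.2/1)·6.4 = 63.0 cfs.

Q ≈ 63.0 cfs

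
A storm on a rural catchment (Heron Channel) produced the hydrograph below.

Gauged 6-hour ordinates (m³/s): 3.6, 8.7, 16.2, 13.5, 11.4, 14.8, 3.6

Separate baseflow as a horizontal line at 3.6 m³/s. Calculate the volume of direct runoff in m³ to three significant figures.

V ≈ 1.01 × 10^6 m³

Direct-runoff ordinates (Q − Q_b): 0.0, 5.1, 12.6, 9.9, 7.8, 11.2, 0.0 m³/s.
ΣQ_DR = 46.60 m³/s.
With Δt = 6 h = 21600 s, V = ΣQ_DR · Δt = 46.60 × 21600 = 1.01 × 10^6 m³.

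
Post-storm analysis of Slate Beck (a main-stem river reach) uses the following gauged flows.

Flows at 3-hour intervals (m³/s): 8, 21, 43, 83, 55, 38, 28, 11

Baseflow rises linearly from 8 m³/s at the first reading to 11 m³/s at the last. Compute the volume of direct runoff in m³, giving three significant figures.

Direct-runoff ordinates (Q − Q_b): 0.00, 12.57, 34.14, 73.71, 45.29, 27.86, 17.43, 0.00 m³/s.
ΣQ_DR = 211.0 m³/s.
With Δt = 3 h = 10800 s, V = ΣQ_DR · Δt = 211.0 × 10800 = 2.28 × 10^6 m³.

V ≈ 2.28 × 10^6 m³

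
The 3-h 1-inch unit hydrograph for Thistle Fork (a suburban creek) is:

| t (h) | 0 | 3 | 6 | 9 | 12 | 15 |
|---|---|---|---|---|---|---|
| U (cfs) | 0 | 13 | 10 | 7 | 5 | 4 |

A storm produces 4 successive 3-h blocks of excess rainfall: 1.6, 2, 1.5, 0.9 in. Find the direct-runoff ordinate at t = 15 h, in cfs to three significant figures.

Q ≈ 35.9 cfs

By discrete convolution, Q_j = Σ (P_i / 1 in) · U_{j−i}.
At t = 15 h (j=5): Q = (1.6/1)·4 + (2/1)·5 + (1.5/1)·7 + (0.9/1)·10 = 35.9 cfs.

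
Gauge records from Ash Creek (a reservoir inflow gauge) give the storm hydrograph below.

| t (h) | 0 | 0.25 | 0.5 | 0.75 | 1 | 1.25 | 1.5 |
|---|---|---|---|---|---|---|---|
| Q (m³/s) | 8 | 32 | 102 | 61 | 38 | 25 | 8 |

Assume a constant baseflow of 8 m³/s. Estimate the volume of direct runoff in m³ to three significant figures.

V ≈ 1.96 × 10^5 m³

Direct-runoff ordinates (Q − Q_b): 0.0, 24.0, 94.0, 53.0, 30.0, 17.0, 0.0 m³/s.
ΣQ_DR = 218.0 m³/s.
With Δt = 0.25 h = 900 s, V = ΣQ_DR · Δt = 218.0 × 900 = 1.96 × 10^5 m³.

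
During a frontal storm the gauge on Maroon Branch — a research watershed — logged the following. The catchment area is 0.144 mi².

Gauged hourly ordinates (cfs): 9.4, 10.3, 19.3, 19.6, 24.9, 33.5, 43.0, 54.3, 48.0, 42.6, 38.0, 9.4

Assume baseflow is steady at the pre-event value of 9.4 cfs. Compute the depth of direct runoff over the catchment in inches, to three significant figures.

d ≈ 2.58 in

Direct runoff: 0.0, 0.9, 9.9, 10.2, 15.5, 24.1, 33.6, 44.9, 38.6, 33.2, 28.6, 0.0 cfs; ΣQ_DR = 239.5 cfs.
V = ΣQ_DR · Δt = 239.5 × 3600 s = 8.622 × 10^5 ft³.
Over A = 0.144 mi², depth = V / A = 2.58 in.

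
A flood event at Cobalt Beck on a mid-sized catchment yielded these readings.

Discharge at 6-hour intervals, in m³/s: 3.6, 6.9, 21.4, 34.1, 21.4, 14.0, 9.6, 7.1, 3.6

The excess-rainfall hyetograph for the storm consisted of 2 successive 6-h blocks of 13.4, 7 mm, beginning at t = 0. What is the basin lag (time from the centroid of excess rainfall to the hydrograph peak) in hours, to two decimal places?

t_L ≈ 12.94 h

Centroid of excess rainfall: t_c = Σ P_i·t̄_i / ΣP_i = 5.0588 h (block centres at 3, 9 h).
Hydrograph peak occurs at t = 18 h, so basin lag t_L = 18 − 5.0588 = 12.94 h.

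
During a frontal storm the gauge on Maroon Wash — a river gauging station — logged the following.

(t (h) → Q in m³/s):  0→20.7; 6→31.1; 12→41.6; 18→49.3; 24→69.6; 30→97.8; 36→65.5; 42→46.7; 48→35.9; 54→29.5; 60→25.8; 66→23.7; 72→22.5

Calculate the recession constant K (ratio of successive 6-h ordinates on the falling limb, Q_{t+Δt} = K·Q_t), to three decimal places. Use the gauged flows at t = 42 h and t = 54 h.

Using the recession-limb readings at t = 42 h and t = 54 h: Q falls from 46.7 to 29.5 m³/s over 2 intervals.
K = (Q₂/Q₁)^(1/2) = (29.5/46.7)^(1/2) = 0.795.

K ≈ 0.795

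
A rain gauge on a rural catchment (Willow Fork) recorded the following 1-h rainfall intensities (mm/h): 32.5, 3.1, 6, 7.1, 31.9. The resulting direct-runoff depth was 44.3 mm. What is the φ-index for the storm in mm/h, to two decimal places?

φ ≈ 10.05 mm/h

Only the 2 blocks with intensity above φ contribute runoff: 32.5, 31.9 mm/h.
Σ(I−φ)·Δt = d  ⇒  (32.5+31.9 − 2φ)·1 = 44.3
φ = (64.40 − 44.3/1) / 2 = 10.05 mm/h.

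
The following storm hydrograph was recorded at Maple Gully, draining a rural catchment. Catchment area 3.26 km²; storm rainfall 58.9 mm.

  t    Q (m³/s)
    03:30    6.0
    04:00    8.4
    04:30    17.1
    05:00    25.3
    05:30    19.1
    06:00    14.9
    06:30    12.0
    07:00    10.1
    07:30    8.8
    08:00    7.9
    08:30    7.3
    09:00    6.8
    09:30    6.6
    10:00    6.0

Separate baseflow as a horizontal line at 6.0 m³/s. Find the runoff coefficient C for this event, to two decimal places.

ΣQ_DR = 72.30 m³/s; V = ΣQ_DR·Δt = 1.301 × 10^5 m³.
Runoff depth d = V / A = 39.92 mm.
C = d / P = 39.92 / 58.9 = 0.68.

C ≈ 0.68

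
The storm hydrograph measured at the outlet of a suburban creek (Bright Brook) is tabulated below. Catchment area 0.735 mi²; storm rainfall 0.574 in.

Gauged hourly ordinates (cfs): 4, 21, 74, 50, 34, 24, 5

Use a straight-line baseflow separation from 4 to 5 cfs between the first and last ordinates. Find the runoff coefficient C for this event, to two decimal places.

ΣQ_DR = 180.5 cfs; V = ΣQ_DR·Δt = 6.498 × 10^5 ft³.
Runoff depth d = V / A = 0.3805 in.
C = d / P = 0.3805 / 0.574 = 0.66.

C ≈ 0.66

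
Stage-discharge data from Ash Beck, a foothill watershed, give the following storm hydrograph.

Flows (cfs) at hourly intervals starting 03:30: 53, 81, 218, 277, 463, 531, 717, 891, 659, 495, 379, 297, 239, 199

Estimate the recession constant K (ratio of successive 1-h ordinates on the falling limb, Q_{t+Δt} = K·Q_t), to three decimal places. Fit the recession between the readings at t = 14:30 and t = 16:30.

K ≈ 0.819

Using the recession-limb readings at t = 14:30 and t = 16:30: Q falls from 297 to 199 cfs over 2 intervals.
K = (Q₂/Q₁)^(1/2) = (199/297)^(1/2) = 0.819.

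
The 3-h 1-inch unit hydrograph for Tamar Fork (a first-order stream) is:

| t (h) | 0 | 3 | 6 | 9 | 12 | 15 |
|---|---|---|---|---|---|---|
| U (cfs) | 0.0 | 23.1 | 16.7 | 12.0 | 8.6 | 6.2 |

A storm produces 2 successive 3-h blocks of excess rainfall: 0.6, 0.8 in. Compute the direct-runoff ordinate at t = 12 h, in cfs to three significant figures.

By discrete convolution, Q_j = Σ (P_i / 1 in) · U_{j−i}.
At t = 12 h (j=4): Q = (0.6/1)·8.6 + (0.8/1)·12.0 = 14.8 cfs.

Q ≈ 14.8 cfs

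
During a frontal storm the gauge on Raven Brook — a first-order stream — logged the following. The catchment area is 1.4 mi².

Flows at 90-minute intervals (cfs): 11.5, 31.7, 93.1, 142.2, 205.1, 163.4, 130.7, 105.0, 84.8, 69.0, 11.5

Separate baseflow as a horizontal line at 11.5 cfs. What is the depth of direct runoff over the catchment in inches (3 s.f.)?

Direct runoff: 0.0, 20.2, 81.6, 130.7, 193.6, 151.9, 119.2, 93.5, 73.3, 57.5, 0.0 cfs; ΣQ_DR = 921.5 cfs.
V = ΣQ_DR · Δt = 921.5 × 5400 s = 4.976 × 10^6 ft³.
Over A = 1.4 mi², depth = V / A = 1.53 in.

d ≈ 1.53 in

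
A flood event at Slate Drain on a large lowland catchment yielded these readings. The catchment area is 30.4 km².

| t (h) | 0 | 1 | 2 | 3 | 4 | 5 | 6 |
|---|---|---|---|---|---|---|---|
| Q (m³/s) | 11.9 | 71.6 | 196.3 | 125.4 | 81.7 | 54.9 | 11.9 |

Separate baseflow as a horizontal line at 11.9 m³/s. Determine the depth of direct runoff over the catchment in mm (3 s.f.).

d ≈ 55.7 mm

Direct runoff: 0.0, 59.7, 184.4, 113.5, 69.8, 43.0, 0.0 m³/s; ΣQ_DR = 470.4 m³/s.
V = ΣQ_DR · Δt = 470.4 × 3600 s = 1.693 × 10^6 m³.
Over A = 30.4 km², depth = V / A = 55.7 mm.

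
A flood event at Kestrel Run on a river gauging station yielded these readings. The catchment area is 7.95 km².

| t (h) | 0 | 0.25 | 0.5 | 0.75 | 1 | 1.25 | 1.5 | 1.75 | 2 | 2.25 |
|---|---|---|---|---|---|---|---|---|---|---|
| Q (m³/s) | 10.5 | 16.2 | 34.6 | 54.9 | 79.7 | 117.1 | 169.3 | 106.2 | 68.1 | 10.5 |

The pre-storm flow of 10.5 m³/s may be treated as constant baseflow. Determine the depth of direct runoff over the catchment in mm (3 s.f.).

d ≈ 63.6 mm

Direct runoff: 0.0, 5.7, 24.1, 44.4, 69.2, 106.6, 158.8, 95.7, 57.6, 0.0 m³/s; ΣQ_DR = 562.1 m³/s.
V = ΣQ_DR · Δt = 562.1 × 900 s = 5.059 × 10^5 m³.
Over A = 7.95 km², depth = V / A = 63.6 mm.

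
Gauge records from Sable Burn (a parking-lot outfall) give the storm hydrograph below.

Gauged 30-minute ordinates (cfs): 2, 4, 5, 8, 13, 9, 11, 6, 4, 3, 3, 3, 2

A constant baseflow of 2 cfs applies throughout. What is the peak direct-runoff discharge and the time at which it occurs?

Q_p = 11.0 cfs at t = 2 h

Subtracting baseflow gives direct-runoff ordinates: 0.0, 2.0, 3.0, 6.0, 11.0, 7.0, 9.0, 4.0, 2.0, 1.0, 1.0, 1.0, 0.0 cfs.
The maximum is 11.0 cfs, occurring at the reading for t = 2 h.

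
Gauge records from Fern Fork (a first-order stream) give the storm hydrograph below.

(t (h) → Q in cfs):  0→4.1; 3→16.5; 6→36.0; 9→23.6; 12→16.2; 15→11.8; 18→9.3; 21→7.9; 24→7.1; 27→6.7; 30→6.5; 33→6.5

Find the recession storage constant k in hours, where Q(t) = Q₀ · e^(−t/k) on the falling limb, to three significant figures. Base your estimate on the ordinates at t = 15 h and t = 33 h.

k ≈ 30.2 h

On the falling limb, Q drops from 11.8 to 6.5 cfs between t = 15 h and t = 33 h (Δt = 18 h).
k = −Δt / ln(Q₂/Q₁) = −18 / ln(6.5/11.8) = 30.2 h.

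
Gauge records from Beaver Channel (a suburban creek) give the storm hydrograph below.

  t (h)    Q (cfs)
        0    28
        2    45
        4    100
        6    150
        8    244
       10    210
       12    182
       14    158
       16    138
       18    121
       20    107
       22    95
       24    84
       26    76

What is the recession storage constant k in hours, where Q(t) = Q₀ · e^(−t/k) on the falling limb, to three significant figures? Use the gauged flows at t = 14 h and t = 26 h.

On the falling limb, Q drops from 158 to 76 cfs between t = 14 h and t = 26 h (Δt = 12 h).
k = −Δt / ln(Q₂/Q₁) = −12 / ln(76/158) = 16.4 h.

k ≈ 16.4 h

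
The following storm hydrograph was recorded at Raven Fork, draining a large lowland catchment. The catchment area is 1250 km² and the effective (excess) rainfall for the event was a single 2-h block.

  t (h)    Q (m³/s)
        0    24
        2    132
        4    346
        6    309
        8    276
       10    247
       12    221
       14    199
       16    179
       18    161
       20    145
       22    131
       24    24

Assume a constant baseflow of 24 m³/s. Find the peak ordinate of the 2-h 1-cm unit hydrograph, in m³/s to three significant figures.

Direct runoff: 0.0, 108.0, 322.0, 285.0, 252.0, 223.0, 197.0, 175.0, 155.0, 137.0, 121.0, 107.0, 0.0 m³/s; ΣQ_DR = 2082 m³/s, peak = 322.0 m³/s.
Runoff depth d = ΣQ_DR·Δt / A = 2082 × 7200 / (1250 km²) = 11.99 mm.
The 1-cm UH is the DRH scaled by (10 mm)/d, so U_p = 322.0 × 10/11.99 = 269 m³/s.

U_p ≈ 269 m³/s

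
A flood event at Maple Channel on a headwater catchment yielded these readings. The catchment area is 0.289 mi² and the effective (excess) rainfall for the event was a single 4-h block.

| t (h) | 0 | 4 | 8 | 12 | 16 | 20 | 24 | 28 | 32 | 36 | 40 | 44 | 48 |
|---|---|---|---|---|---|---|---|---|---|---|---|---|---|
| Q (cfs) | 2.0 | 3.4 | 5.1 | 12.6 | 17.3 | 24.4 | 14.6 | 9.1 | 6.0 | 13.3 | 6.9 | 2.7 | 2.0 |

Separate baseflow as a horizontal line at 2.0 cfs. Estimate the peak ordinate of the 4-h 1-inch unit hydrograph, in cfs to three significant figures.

Direct runoff: 0.0, 1.4, 3.1, 10.6, 15.3, 22.4, 12.6, 7.1, 4.0, 11.3, 4.9, 0.7, 0.0 cfs; ΣQ_DR = 93.40 cfs, peak = 22.4 cfs.
Runoff depth d = ΣQ_DR·Δt / A = 93.40 × 14400 / (0.289 mi²) = 2.003 in.
The 1-inch UH is the DRH scaled by (1 in)/d, so U_p = 22.4 × 1/2.003 = 11.2 cfs.

U_p ≈ 11.2 cfs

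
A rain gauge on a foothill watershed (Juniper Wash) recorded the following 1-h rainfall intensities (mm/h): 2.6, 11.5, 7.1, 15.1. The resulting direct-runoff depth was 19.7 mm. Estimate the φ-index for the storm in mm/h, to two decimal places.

Only the 3 blocks with intensity above φ contribute runoff: 11.5, 7.1, 15.1 mm/h.
Σ(I−φ)·Δt = d  ⇒  (11.5+7.1+15.1 − 3φ)·1 = 19.7
φ = (33.70 − 19.7/1) / 3 = 4.67 mm/h.

φ ≈ 4.67 mm/h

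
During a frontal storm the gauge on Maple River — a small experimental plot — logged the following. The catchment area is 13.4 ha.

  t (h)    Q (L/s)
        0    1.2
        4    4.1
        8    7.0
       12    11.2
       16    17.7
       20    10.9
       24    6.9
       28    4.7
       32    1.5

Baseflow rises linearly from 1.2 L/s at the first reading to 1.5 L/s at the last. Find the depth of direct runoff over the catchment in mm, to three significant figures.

d ≈ 5.70 mm

Direct runoff: 0.00, 2.86, 5.72, 9.89, 16.35, 9.51, 5.47, 3.24, 0.00 L/s; ΣQ_DR = 53.05 L/s.
V = ΣQ_DR · Δt = 53.05 × 14400 s = 7.639 × 10^5 L.
Over A = 13.4 ha, depth = V / A = 5.70 mm.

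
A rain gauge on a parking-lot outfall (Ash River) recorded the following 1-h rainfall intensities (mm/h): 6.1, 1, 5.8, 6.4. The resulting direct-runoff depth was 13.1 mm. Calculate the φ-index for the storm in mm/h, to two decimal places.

φ ≈ 1.73 mm/h

Only the 3 blocks with intensity above φ contribute runoff: 6.1, 5.8, 6.4 mm/h.
Σ(I−φ)·Δt = d  ⇒  (6.1+5.8+6.4 − 3φ)·1 = 13.1
φ = (18.30 − 13.1/1) / 3 = 1.73 mm/h.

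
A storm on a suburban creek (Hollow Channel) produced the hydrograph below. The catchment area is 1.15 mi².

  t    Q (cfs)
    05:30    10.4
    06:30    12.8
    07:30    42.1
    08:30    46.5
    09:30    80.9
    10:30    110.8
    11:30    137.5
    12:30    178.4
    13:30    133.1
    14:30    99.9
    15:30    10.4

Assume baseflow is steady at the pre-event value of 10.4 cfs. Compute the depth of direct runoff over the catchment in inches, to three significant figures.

Direct runoff: 0.0, 2.4, 31.7, 36.1, 70.5, 100.4, 127.1, 168.0, 122.7, 89.5, 0.0 cfs; ΣQ_DR = 748.4 cfs.
V = ΣQ_DR · Δt = 748.4 × 3600 s = 2.694 × 10^6 ft³.
Over A = 1.15 mi², depth = V / A = 1.01 in.

d ≈ 1.01 in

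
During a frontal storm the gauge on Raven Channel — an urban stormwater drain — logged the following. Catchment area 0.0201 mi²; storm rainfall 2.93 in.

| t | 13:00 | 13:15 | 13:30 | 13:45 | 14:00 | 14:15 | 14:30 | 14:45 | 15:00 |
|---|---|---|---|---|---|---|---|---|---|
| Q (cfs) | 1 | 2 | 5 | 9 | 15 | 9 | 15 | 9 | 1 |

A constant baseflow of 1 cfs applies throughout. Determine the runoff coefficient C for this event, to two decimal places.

ΣQ_DR = 57.00 cfs; V = ΣQ_DR·Δt = 51300 ft³.
Runoff depth d = V / A = 1.099 in.
C = d / P = 1.099 / 2.93 = 0.37.

C ≈ 0.37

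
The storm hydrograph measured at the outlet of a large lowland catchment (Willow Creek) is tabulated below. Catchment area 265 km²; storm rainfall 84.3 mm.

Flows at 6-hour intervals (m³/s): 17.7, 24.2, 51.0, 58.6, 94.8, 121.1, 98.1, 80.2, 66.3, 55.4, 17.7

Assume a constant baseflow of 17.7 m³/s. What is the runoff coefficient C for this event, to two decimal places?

C ≈ 0.47

ΣQ_DR = 490.4 m³/s; V = ΣQ_DR·Δt = 1.059 × 10^7 m³.
Runoff depth d = V / A = 39.97 mm.
C = d / P = 39.97 / 84.3 = 0.47.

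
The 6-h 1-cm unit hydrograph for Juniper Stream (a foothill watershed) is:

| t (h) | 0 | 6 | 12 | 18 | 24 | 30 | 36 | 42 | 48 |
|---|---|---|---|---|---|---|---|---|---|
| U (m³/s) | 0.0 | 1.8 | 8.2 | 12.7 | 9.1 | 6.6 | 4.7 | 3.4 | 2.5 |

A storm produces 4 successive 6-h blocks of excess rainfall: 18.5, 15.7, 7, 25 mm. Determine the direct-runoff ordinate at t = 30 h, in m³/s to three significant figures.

By discrete convolution, Q_j = Σ (P_i / 10 mm) · U_{j−i}.
At t = 30 h (j=5): Q = (18.5/10)·6.6 + (15.7/10)·9.1 + (7/10)·12.7 + (25/10)·8.2 = 55.9 m³/s.

Q ≈ 55.9 m³/s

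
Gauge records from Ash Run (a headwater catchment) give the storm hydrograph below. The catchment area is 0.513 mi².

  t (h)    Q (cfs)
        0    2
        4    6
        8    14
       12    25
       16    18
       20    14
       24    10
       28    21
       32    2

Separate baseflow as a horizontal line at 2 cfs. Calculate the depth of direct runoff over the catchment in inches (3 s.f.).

Direct runoff: 0.0, 4.0, 12.0, 23.0, 16.0, 12.0, 8.0, 19.0, 0.0 cfs; ΣQ_DR = 94.00 cfs.
V = ΣQ_DR · Δt = 94.00 × 14400 s = 1.354 × 10^6 ft³.
Over A = 0.513 mi², depth = V / A = 1.14 in.

d ≈ 1.14 in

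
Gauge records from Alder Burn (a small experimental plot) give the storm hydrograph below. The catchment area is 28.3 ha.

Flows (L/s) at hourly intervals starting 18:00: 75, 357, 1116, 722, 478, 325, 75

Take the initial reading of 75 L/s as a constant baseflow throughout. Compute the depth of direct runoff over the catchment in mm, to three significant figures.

Direct runoff: 0.0, 282.0, 1041.0, 647.0, 403.0, 250.0, 0.0 L/s; ΣQ_DR = 2623 L/s.
V = ΣQ_DR · Δt = 2623 × 3600 s = 9.443 × 10^6 L.
Over A = 28.3 ha, depth = V / A = 33.4 mm.

d ≈ 33.4 mm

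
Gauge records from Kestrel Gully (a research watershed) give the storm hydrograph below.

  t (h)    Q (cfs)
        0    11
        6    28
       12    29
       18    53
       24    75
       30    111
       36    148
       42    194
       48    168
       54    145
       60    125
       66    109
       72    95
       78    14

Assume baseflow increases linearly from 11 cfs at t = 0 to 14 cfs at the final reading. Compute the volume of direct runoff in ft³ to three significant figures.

V ≈ 2.44 × 10^7 ft³

Direct-runoff ordinates (Q − Q_b): 0.00, 16.77, 17.54, 41.31, 63.08, 98.85, 135.62, 181.38, 155.15, 131.92, 111.69, 95.46, 81.23, 0.00 cfs.
ΣQ_DR = 1130 cfs.
With Δt = 6 h = 21600 s, V = ΣQ_DR · Δt = 1130 × 21600 = 2.44 × 10^7 ft³.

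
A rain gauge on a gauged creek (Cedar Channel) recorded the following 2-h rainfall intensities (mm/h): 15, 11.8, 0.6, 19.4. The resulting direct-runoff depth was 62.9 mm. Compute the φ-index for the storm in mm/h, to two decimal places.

Only the 3 blocks with intensity above φ contribute runoff: 15, 11.8, 19.4 mm/h.
Σ(I−φ)·Δt = d  ⇒  (15+11.8+19.4 − 3φ)·2 = 62.9
φ = (46.20 − 62.9/2) / 3 = 4.92 mm/h.

φ ≈ 4.92 mm/h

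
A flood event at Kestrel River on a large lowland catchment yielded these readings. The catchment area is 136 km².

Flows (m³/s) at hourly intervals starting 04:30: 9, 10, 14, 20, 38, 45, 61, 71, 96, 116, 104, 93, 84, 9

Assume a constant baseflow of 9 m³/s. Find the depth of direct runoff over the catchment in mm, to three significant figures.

d ≈ 17.0 mm

Direct runoff: 0.0, 1.0, 5.0, 11.0, 29.0, 36.0, 52.0, 62.0, 87.0, 107.0, 95.0, 84.0, 75.0, 0.0 m³/s; ΣQ_DR = 644.0 m³/s.
V = ΣQ_DR · Δt = 644.0 × 3600 s = 2.318 × 10^6 m³.
Over A = 136 km², depth = V / A = 17.0 mm.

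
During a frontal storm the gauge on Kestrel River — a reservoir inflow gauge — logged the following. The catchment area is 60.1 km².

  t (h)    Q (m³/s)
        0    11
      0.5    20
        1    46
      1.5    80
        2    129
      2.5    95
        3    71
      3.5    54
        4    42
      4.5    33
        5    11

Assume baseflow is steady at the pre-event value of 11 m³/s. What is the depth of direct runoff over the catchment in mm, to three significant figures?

d ≈ 14.1 mm

Direct runoff: 0.0, 9.0, 35.0, 69.0, 118.0, 84.0, 60.0, 43.0, 31.0, 22.0, 0.0 m³/s; ΣQ_DR = 471.0 m³/s.
V = ΣQ_DR · Δt = 471.0 × 1800 s = 8.478 × 10^5 m³.
Over A = 60.1 km², depth = V / A = 14.1 mm.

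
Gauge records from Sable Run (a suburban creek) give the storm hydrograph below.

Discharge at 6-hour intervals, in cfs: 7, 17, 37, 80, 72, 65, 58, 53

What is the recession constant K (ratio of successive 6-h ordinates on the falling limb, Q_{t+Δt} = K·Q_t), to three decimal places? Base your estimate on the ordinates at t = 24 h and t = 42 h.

K ≈ 0.903

Using the recession-limb readings at t = 24 h and t = 42 h: Q falls from 72 to 53 cfs over 3 intervals.
K = (Q₂/Q₁)^(1/3) = (53/72)^(1/3) = 0.903.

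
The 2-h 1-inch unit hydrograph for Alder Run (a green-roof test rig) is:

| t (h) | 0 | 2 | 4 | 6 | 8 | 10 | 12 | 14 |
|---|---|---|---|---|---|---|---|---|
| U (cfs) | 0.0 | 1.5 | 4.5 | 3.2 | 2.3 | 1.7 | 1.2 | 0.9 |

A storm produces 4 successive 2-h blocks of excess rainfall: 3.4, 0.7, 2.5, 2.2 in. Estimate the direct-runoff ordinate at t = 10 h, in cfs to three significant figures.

By discrete convolution, Q_j = Σ (P_i / 1 in) · U_{j−i}.
At t = 10 h (j=5): Q = (3.4/1)·1.7 + (0.7/1)·2.3 + (2.5/1)·3.2 + (2.2/1)·4.5 = 25.3 cfs.

Q ≈ 25.3 cfs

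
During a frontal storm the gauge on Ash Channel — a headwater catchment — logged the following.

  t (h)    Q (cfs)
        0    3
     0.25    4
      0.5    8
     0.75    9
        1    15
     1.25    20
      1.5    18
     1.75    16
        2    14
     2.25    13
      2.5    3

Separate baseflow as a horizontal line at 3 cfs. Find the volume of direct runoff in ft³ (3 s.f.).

V ≈ 81000 ft³

Direct-runoff ordinates (Q − Q_b): 0.0, 1.0, 5.0, 6.0, 12.0, 17.0, 15.0, 13.0, 11.0, 10.0, 0.0 cfs.
ΣQ_DR = 90.00 cfs.
With Δt = 0.25 h = 900 s, V = ΣQ_DR · Δt = 90.00 × 900 = 81000 ft³.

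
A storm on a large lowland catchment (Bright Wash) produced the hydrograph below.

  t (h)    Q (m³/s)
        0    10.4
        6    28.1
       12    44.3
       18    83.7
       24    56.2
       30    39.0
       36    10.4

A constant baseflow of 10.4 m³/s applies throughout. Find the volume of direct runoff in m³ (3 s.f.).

Direct-runoff ordinates (Q − Q_b): 0.0, 17.7, 33.9, 73.3, 45.8, 28.6, 0.0 m³/s.
ΣQ_DR = 199.3 m³/s.
With Δt = 6 h = 21600 s, V = ΣQ_DR · Δt = 199.3 × 21600 = 4.30 × 10^6 m³.

V ≈ 4.30 × 10^6 m³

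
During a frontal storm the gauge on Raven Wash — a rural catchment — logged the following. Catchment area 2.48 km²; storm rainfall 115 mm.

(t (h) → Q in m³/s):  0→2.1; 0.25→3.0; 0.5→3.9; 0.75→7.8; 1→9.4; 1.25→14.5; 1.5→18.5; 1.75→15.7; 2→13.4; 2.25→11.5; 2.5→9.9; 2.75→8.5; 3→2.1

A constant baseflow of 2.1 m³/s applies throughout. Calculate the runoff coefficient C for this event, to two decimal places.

ΣQ_DR = 93.00 m³/s; V = ΣQ_DR·Δt = 83700 m³.
Runoff depth d = V / A = 33.75 mm.
C = d / P = 33.75 / 115 = 0.29.

C ≈ 0.29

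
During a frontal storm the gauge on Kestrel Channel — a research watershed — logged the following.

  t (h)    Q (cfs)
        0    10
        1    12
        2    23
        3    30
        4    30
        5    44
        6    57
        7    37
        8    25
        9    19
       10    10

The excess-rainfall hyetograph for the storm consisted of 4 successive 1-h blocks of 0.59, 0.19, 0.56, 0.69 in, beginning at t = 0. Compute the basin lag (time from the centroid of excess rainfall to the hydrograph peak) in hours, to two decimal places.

Centroid of excess rainfall: t_c = Σ P_i·t̄_i / ΣP_i = 2.1650 h (block centres at 0.5, 1.5, 2.5, 3.5 h).
Hydrograph peak occurs at t = 6 h, so basin lag t_L = 6 − 2.1650 = 3.83 h.

t_L ≈ 3.83 h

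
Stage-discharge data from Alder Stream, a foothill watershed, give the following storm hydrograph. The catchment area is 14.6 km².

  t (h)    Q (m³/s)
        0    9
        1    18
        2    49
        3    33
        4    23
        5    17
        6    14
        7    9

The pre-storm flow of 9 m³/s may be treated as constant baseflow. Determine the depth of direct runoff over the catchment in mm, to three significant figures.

d ≈ 24.7 mm

Direct runoff: 0.0, 9.0, 40.0, 24.0, 14.0, 8.0, 5.0, 0.0 m³/s; ΣQ_DR = 100.0 m³/s.
V = ΣQ_DR · Δt = 100.0 × 3600 s = 3.600 × 10^5 m³.
Over A = 14.6 km², depth = V / A = 24.7 mm.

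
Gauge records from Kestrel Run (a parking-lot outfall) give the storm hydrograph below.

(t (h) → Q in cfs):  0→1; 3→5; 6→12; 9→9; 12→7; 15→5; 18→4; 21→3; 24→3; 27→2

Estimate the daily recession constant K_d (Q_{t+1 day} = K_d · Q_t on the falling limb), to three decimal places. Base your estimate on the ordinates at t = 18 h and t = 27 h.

K_d ≈ 0.157

Between t = 18 h and t = 27 h the flow falls from 4 to 2 cfs over 3×3 h = 9 h.
Per-interval ratio K = (2/4)^(1/3) = 0.7937; K_d = K^(24/3) = 0.157.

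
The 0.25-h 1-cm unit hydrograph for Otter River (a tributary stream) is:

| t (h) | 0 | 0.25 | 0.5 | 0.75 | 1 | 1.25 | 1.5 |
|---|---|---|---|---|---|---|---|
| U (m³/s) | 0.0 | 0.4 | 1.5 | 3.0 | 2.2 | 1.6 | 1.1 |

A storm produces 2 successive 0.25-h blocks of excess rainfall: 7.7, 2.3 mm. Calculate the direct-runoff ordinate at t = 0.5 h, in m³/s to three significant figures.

By discrete convolution, Q_j = Σ (P_i / 10 mm) · U_{j−i}.
At t = 0.5 h (j=2): Q = (7.7/10)·1.5 + (2.3/10)·0.4 = 1.25 m³/s.

Q ≈ 1.25 m³/s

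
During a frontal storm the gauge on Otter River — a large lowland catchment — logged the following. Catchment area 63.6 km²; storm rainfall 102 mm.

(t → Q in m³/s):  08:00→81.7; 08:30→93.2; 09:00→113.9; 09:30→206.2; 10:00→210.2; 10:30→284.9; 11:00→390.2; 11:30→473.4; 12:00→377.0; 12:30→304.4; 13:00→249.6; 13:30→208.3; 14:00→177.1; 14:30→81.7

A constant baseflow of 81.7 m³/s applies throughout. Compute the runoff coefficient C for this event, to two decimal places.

ΣQ_DR = 2108 m³/s; V = ΣQ_DR·Δt = 3.794 × 10^6 m³.
Runoff depth d = V / A = 59.66 mm.
C = d / P = 59.66 / 102 = 0.58.

C ≈ 0.58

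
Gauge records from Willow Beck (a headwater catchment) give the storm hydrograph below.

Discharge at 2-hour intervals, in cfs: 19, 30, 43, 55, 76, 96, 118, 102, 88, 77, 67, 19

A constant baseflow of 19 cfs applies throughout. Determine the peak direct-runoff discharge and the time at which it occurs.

Q_p = 99.0 cfs at t = 12 h

Subtracting baseflow gives direct-runoff ordinates: 0.0, 11.0, 24.0, 36.0, 57.0, 77.0, 99.0, 83.0, 69.0, 58.0, 48.0, 0.0 cfs.
The maximum is 99.0 cfs, occurring at the reading for t = 12 h.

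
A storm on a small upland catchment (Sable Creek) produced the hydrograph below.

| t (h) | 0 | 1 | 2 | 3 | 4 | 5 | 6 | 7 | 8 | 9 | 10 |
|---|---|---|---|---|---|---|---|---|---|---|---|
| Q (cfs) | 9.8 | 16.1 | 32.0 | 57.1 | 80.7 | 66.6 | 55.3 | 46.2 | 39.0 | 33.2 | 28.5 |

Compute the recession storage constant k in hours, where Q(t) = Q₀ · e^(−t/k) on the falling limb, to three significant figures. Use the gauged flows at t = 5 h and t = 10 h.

k ≈ 5.89 h

On the falling limb, Q drops from 66.6 to 28.5 cfs between t = 5 h and t = 10 h (Δt = 5 h).
k = −Δt / ln(Q₂/Q₁) = −5 / ln(28.5/66.6) = 5.89 h.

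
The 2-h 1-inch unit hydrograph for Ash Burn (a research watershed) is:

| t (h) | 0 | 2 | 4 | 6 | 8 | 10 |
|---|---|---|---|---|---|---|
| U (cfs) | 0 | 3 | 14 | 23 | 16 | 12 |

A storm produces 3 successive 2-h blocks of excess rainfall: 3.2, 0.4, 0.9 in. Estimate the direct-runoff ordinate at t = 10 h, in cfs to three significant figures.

Q ≈ 65.5 cfs

By discrete convolution, Q_j = Σ (P_i / 1 in) · U_{j−i}.
At t = 10 h (j=5): Q = (3.2/1)·12 + (0.4/1)·16 + (0.9/1)·23 = 65.5 cfs.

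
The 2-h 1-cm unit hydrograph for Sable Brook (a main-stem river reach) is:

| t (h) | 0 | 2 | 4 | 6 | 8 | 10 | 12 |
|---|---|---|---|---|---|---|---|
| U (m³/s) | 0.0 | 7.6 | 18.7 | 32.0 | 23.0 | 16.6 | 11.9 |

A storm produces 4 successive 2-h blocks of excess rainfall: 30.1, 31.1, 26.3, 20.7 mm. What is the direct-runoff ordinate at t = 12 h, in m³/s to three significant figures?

Q ≈ 214 m³/s

By discrete convolution, Q_j = Σ (P_i / 10 mm) · U_{j−i}.
At t = 12 h (j=6): Q = (30.1/10)·11.9 + (31.1/10)·16.6 + (26.3/10)·23.0 + (20.7/10)·32.0 = 214 m³/s.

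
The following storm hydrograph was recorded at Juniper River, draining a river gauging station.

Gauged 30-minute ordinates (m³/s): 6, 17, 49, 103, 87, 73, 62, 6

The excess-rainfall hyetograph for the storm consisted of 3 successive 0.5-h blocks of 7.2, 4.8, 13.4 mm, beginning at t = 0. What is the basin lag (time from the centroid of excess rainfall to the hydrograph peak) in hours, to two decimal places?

t_L ≈ 0.63 h

Centroid of excess rainfall: t_c = Σ P_i·t̄_i / ΣP_i = 0.8720 h (block centres at 0.25, 0.75, 1.25 h).
Hydrograph peak occurs at t = 1.5 h, so basin lag t_L = 1.5 − 0.8720 = 0.63 h.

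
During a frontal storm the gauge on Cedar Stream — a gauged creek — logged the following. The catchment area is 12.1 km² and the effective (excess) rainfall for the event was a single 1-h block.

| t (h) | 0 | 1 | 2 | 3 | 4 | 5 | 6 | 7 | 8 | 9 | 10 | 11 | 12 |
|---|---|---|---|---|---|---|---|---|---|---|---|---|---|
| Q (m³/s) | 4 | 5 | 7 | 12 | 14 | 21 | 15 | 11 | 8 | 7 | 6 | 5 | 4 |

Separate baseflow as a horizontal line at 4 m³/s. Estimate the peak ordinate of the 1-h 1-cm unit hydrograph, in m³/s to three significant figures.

Direct runoff: 0.0, 1.0, 3.0, 8.0, 10.0, 17.0, 11.0, 7.0, 4.0, 3.0, 2.0, 1.0, 0.0 m³/s; ΣQ_DR = 67.00 m³/s, peak = 17.0 m³/s.
Runoff depth d = ΣQ_DR·Δt / A = 67.00 × 3600 / (12.1 km²) = 19.93 mm.
The 1-cm UH is the DRH scaled by (10 mm)/d, so U_p = 17.0 × 10/19.93 = 8.53 m³/s.

U_p ≈ 8.53 m³/s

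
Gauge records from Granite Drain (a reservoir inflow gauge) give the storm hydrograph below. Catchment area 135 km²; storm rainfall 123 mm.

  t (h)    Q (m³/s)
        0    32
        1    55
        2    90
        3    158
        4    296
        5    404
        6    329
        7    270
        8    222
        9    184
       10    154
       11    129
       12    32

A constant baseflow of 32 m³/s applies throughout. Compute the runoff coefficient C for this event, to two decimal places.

ΣQ_DR = 1939 m³/s; V = ΣQ_DR·Δt = 6.980 × 10^6 m³.
Runoff depth d = V / A = 51.71 mm.
C = d / P = 51.71 / 123 = 0.42.

C ≈ 0.42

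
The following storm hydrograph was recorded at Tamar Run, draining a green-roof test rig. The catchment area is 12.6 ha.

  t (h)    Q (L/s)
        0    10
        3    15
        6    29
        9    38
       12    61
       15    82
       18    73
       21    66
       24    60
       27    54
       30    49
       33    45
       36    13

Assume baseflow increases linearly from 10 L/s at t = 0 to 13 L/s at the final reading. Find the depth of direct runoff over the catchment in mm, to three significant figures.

d ≈ 38.2 mm

Direct runoff: 0.00, 4.75, 18.50, 27.25, 50.00, 70.75, 61.50, 54.25, 48.00, 41.75, 36.50, 32.25, 0.00 L/s; ΣQ_DR = 445.5 L/s.
V = ΣQ_DR · Δt = 445.5 × 10800 s = 4.811 × 10^6 L.
Over A = 12.6 ha, depth = V / A = 38.2 mm.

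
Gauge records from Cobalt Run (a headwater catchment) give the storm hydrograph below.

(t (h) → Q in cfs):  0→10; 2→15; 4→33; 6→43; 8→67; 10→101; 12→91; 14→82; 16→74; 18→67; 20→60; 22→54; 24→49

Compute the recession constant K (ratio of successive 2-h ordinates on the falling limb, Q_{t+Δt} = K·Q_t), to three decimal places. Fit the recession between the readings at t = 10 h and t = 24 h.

K ≈ 0.902

Using the recession-limb readings at t = 10 h and t = 24 h: Q falls from 101 to 49 cfs over 7 intervals.
K = (Q₂/Q₁)^(1/7) = (49/101)^(1/7) = 0.902.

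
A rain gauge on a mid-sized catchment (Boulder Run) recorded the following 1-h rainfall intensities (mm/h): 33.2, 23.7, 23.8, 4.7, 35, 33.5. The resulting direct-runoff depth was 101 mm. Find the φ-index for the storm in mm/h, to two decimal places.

Only the 5 blocks with intensity above φ contribute runoff: 33.2, 23.7, 23.8, 35, 33.5 mm/h.
Σ(I−φ)·Δt = d  ⇒  (33.2+23.7+23.8+35+33.5 − 5φ)·1 = 101
φ = (149.2 − 101/1) / 5 = 9.64 mm/h.

φ ≈ 9.64 mm/h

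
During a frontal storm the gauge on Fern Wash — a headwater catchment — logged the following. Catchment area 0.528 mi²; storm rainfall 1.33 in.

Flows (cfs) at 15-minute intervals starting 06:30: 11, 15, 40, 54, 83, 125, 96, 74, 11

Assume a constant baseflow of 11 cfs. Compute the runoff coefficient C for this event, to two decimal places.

C ≈ 0.23

ΣQ_DR = 410.0 cfs; V = ΣQ_DR·Δt = 3.690 × 10^5 ft³.
Runoff depth d = V / A = 0.3008 in.
C = d / P = 0.3008 / 1.33 = 0.23.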